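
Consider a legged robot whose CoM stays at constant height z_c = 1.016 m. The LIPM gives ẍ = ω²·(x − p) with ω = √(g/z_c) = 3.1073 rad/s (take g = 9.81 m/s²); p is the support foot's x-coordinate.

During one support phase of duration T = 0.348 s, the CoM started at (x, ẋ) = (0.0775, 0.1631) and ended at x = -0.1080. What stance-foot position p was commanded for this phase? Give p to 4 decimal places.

ωT = 3.1073·0.348 = 1.081340; cosh(ωT) = 1.643885, sinh(ωT) = 1.304744
x(T) = p + (x₀−p)·cosh(ωT) + (ẋ₀/ω)·sinh(ωT) ⇒ p·(1 − cosh) = x(T) − x₀·cosh − (ẋ₀/ω)·sinh
numerator   = -0.1080 − (0.0775)·1.643885 − (0.1631/3.1073)·1.304744 = -0.303886
denominator = 1 − 1.643885 = -0.643885
p = -0.303886 / -0.643885 = 0.4720

p = 0.4720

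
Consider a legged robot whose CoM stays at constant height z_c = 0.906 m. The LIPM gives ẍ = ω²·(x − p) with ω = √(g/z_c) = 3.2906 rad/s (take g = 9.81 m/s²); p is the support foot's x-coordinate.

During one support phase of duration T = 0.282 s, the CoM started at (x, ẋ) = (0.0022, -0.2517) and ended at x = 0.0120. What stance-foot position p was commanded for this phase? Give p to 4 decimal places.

ωT = 3.2906·0.282 = 0.927949; cosh(ωT) = 1.462340, sinh(ωT) = 1.066977
x(T) = p + (x₀−p)·cosh(ωT) + (ẋ₀/ω)·sinh(ωT) ⇒ p·(1 − cosh) = x(T) − x₀·cosh − (ẋ₀/ω)·sinh
numerator   = 0.0120 − (0.0022)·1.462340 − (-0.2517/3.2906)·1.066977 = 0.090397
denominator = 1 − 1.462340 = -0.462340
p = 0.090397 / -0.462340 = -0.1955

p = -0.1955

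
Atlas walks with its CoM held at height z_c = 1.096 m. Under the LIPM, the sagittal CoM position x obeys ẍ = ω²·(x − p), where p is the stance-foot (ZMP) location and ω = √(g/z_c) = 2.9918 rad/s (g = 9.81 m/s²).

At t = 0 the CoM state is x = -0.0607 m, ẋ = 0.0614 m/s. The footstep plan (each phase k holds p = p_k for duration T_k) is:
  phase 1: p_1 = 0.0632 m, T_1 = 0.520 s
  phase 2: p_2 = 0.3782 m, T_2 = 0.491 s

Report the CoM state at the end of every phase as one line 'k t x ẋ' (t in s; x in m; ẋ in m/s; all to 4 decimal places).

phase 1: p=0.0632, T=0.520, ωT=1.555736, cosh=2.474803, sinh=2.263769; start (x,ẋ)=(-0.060700, 0.061400) → end (x,ẋ)=(-0.196969, -0.687190)
phase 2: p=0.3782, T=0.491, ωT=1.468974, cosh=2.287468, sinh=2.057306; start (x,ẋ)=(-0.196969, -0.687190) → end (x,ẋ)=(-1.410027, -5.112121)

1 0.5200 -0.1970 -0.6872
2 1.0110 -1.4100 -5.1121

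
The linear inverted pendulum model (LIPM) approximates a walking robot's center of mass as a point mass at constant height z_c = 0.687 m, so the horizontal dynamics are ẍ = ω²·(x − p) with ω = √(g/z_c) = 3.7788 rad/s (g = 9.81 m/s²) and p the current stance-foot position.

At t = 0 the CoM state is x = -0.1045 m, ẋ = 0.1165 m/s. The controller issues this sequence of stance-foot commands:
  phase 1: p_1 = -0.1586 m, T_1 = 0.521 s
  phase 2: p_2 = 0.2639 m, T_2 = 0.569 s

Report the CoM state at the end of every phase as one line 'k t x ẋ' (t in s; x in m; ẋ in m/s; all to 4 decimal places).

phase 1: p=-0.1586, T=0.521, ωT=1.968755, cosh=3.650692, sinh=3.511061; start (x,ẋ)=(-0.104500, 0.116500) → end (x,ẋ)=(0.147148, 1.143083)
phase 2: p=0.2639, T=0.569, ωT=2.150137, cosh=4.351252, sinh=4.234784; start (x,ẋ)=(0.147148, 1.143083) → end (x,ẋ)=(1.036900, 3.105530)

1 0.5210 0.1471 1.1431
2 1.0900 1.0369 3.1055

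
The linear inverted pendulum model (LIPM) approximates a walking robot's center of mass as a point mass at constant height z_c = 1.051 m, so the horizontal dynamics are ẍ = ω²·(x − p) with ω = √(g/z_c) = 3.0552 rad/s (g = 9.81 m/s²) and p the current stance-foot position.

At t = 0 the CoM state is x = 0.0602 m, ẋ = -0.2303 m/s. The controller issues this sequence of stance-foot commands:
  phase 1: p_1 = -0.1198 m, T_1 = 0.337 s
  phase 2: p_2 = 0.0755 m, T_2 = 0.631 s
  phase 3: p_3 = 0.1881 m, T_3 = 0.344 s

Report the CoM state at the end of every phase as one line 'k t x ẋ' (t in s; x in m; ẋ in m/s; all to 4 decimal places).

1 0.3370 0.0723 0.3082
2 0.9680 0.4035 1.0484
3 1.3120 0.9647 2.5090

phase 1: p=-0.1198, T=0.337, ωT=1.029602, cosh=1.578551, sinh=1.221402; start (x,ẋ)=(0.060200, -0.230300) → end (x,ẋ)=(0.072270, 0.308153)
phase 2: p=0.0755, T=0.631, ωT=1.927831, cosh=3.510024, sinh=3.364561; start (x,ẋ)=(0.072270, 0.308153) → end (x,ẋ)=(0.403519, 1.048423)
phase 3: p=0.1881, T=0.344, ωT=1.050989, cosh=1.605035, sinh=1.255443; start (x,ẋ)=(0.403519, 1.048423) → end (x,ẋ)=(0.964673, 2.509022)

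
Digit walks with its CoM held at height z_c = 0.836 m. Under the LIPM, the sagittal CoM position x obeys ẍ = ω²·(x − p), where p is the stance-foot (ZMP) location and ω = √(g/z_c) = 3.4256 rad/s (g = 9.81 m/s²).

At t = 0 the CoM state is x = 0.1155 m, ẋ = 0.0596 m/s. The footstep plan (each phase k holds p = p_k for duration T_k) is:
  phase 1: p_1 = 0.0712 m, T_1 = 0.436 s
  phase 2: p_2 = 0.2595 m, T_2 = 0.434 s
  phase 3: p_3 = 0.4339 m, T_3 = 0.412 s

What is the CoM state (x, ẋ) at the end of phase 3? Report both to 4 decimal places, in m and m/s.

x = 0.8339, ẋ = 1.5504

phase 1: p=0.0712, T=0.436, ωT=1.493562, cosh=2.338749, sinh=2.114178; start (x,ẋ)=(0.115500, 0.059600) → end (x,ẋ)=(0.211590, 0.460225)
phase 2: p=0.2595, T=0.434, ωT=1.486710, cosh=2.324319, sinh=2.098204; start (x,ẋ)=(0.211590, 0.460225) → end (x,ẋ)=(0.430032, 0.725350)
phase 3: p=0.4339, T=0.412, ωT=1.411347, cosh=2.172646, sinh=1.928831; start (x,ẋ)=(0.430032, 0.725350) → end (x,ẋ)=(0.833915, 1.550374)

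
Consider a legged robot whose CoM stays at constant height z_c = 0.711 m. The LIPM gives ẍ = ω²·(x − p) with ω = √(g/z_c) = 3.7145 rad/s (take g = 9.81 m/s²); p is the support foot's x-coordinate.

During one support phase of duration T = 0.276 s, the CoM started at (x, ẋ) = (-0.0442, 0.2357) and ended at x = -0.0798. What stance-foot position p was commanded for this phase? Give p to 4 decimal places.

ωT = 3.7145·0.276 = 1.025202; cosh(ωT) = 1.573191, sinh(ωT) = 1.214467
x(T) = p + (x₀−p)·cosh(ωT) + (ẋ₀/ω)·sinh(ωT) ⇒ p·(1 − cosh) = x(T) − x₀·cosh − (ẋ₀/ω)·sinh
numerator   = -0.0798 − (-0.0442)·1.573191 − (0.2357/3.7145)·1.214467 = -0.087328
denominator = 1 − 1.573191 = -0.573191
p = -0.087328 / -0.573191 = 0.1524

p = 0.1524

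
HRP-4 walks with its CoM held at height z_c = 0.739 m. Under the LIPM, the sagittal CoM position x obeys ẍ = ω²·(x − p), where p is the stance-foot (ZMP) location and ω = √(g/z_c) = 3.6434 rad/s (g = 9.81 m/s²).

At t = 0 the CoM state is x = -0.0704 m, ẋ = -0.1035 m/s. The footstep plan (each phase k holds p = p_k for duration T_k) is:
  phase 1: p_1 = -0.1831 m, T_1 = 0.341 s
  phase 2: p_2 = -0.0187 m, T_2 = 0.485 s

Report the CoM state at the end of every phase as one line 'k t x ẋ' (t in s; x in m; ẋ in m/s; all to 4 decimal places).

phase 1: p=-0.1831, T=0.341, ωT=1.242399, cosh=1.876303, sinh=1.587612; start (x,ẋ)=(-0.070400, -0.103500) → end (x,ẋ)=(-0.016741, 0.457694)
phase 2: p=-0.0187, T=0.485, ωT=1.767049, cosh=3.012195, sinh=2.841359; start (x,ẋ)=(-0.016741, 0.457694) → end (x,ẋ)=(0.344141, 1.398945)

1 0.3410 -0.0167 0.4577
2 0.8260 0.3441 1.3989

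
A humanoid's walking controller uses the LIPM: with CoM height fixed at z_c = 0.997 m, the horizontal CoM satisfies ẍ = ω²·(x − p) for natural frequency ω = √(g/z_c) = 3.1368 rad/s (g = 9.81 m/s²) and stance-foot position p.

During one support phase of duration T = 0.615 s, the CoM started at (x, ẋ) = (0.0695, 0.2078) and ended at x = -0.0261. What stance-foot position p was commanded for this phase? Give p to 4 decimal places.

ωT = 3.1368·0.615 = 1.929132; cosh(ωT) = 3.514403, sinh(ωT) = 3.369129
x(T) = p + (x₀−p)·cosh(ωT) + (ẋ₀/ω)·sinh(ωT) ⇒ p·(1 − cosh) = x(T) − x₀·cosh − (ẋ₀/ω)·sinh
numerator   = -0.0261 − (0.0695)·3.514403 − (0.2078/3.1368)·3.369129 = -0.493542
denominator = 1 − 3.514403 = -2.514403
p = -0.493542 / -2.514403 = 0.1963

p = 0.1963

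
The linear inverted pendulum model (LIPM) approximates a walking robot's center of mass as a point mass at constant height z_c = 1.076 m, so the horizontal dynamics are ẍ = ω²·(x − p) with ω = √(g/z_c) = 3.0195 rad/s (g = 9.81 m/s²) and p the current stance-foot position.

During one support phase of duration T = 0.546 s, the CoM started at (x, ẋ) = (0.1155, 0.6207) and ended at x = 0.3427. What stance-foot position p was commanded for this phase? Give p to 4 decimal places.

ωT = 3.0195·0.546 = 1.648647; cosh(ωT) = 2.696125, sinh(ωT) = 2.503815
x(T) = p + (x₀−p)·cosh(ωT) + (ẋ₀/ω)·sinh(ωT) ⇒ p·(1 − cosh) = x(T) − x₀·cosh − (ẋ₀/ω)·sinh
numerator   = 0.3427 − (0.1155)·2.696125 − (0.6207/3.0195)·2.503815 = -0.483396
denominator = 1 − 2.696125 = -1.696125
p = -0.483396 / -1.696125 = 0.2850

p = 0.2850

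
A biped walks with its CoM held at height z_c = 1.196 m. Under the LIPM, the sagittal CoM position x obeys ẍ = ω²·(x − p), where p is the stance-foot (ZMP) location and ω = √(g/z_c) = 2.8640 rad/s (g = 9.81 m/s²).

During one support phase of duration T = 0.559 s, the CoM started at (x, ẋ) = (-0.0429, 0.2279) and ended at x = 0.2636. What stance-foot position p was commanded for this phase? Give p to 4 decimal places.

ωT = 2.8640·0.559 = 1.600976; cosh(ωT) = 2.579784, sinh(ωT) = 2.378085
x(T) = p + (x₀−p)·cosh(ωT) + (ẋ₀/ω)·sinh(ωT) ⇒ p·(1 − cosh) = x(T) − x₀·cosh − (ẋ₀/ω)·sinh
numerator   = 0.2636 − (-0.0429)·2.579784 − (0.2279/2.8640)·2.378085 = 0.185039
denominator = 1 − 2.579784 = -1.579784
p = 0.185039 / -1.579784 = -0.1171

p = -0.1171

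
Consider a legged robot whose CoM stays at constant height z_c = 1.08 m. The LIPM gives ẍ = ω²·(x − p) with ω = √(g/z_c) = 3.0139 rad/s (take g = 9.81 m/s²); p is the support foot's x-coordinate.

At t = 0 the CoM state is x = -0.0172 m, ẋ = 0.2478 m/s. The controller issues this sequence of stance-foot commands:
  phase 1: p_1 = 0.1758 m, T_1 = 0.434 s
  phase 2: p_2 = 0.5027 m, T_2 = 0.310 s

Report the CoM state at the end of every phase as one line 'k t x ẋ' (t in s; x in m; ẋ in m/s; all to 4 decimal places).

1 0.4340 -0.0663 -0.5054
2 0.7440 -0.5137 -2.5882

phase 1: p=0.1758, T=0.434, ωT=1.308033, cosh=1.984620, sinh=1.714269; start (x,ẋ)=(-0.017200, 0.247800) → end (x,ẋ)=(-0.066286, -0.505372)
phase 2: p=0.5027, T=0.310, ωT=0.934309, cosh=1.469156, sinh=1.076298; start (x,ẋ)=(-0.066286, -0.505372) → end (x,ẋ)=(-0.513703, -2.588179)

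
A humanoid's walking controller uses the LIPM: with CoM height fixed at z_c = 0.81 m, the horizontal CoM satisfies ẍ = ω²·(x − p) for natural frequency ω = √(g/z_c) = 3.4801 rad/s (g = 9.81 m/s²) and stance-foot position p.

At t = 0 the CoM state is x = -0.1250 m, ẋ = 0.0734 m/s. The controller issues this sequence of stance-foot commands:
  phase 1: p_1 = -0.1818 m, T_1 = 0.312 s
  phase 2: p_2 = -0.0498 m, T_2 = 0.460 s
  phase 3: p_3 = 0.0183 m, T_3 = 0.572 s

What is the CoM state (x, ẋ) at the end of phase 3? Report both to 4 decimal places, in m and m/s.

x = 1.5535, ẋ = 5.3864

phase 1: p=-0.1818, T=0.312, ωT=1.085791, cosh=1.649708, sinh=1.312074; start (x,ẋ)=(-0.125000, 0.073400) → end (x,ẋ)=(-0.060423, 0.380446)
phase 2: p=-0.0498, T=0.460, ωT=1.600846, cosh=2.579475, sinh=2.377749; start (x,ẋ)=(-0.060423, 0.380446) → end (x,ẋ)=(0.182734, 0.893446)
phase 3: p=0.0183, T=0.572, ωT=1.990617, cosh=3.728331, sinh=3.591720; start (x,ẋ)=(0.182734, 0.893446) → end (x,ẋ)=(1.553467, 5.386415)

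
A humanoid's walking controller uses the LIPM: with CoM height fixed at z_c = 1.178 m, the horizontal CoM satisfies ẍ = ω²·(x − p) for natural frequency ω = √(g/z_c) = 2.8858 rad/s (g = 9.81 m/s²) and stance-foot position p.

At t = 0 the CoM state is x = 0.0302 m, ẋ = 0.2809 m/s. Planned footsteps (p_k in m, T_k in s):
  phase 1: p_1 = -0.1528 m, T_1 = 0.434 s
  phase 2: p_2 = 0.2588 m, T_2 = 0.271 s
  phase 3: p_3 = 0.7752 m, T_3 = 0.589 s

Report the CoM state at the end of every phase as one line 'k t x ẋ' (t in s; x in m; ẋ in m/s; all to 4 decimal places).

phase 1: p=-0.1528, T=0.434, ωT=1.252437, cosh=1.892334, sinh=1.606526; start (x,ẋ)=(0.030200, 0.280900) → end (x,ẋ)=(0.349874, 1.379965)
phase 2: p=0.2588, T=0.271, ωT=0.782052, cosh=1.321710, sinh=0.864243; start (x,ẋ)=(0.349874, 1.379965) → end (x,ẋ)=(0.792448, 2.051056)
phase 3: p=0.7752, T=0.589, ωT=1.699736, cosh=2.827618, sinh=2.644886; start (x,ẋ)=(0.792448, 2.051056) → end (x,ẋ)=(2.703798, 5.931245)

1 0.4340 0.3499 1.3800
2 0.7050 0.7924 2.0511
3 1.2940 2.7038 5.9312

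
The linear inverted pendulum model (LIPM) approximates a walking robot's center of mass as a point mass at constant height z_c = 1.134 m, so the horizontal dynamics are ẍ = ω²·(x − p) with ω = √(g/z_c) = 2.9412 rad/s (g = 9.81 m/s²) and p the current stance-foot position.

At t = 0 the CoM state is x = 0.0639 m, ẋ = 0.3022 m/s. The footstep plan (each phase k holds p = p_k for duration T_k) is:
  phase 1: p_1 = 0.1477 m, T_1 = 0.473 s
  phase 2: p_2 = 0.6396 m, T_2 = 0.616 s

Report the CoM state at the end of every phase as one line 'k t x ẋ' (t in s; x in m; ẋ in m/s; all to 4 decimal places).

1 0.4730 0.1626 0.1803
2 1.0890 -0.6768 -3.6132

phase 1: p=0.1477, T=0.473, ωT=1.391188, cosh=2.134200, sinh=1.885421; start (x,ẋ)=(0.063900, 0.302200) → end (x,ẋ)=(0.162576, 0.180251)
phase 2: p=0.6396, T=0.616, ωT=1.811779, cosh=3.142346, sinh=2.978983; start (x,ẋ)=(0.162576, 0.180251) → end (x,ẋ)=(-0.676809, -3.613174)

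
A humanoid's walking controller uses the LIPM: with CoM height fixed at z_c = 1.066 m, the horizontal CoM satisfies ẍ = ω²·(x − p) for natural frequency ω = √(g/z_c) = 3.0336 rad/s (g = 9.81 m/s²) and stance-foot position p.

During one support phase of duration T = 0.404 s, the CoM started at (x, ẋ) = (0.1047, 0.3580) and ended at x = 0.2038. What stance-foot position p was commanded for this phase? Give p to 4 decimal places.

p = 0.2042

ωT = 3.0336·0.404 = 1.225574; cosh(ωT) = 1.849856, sinh(ωT) = 1.556266
x(T) = p + (x₀−p)·cosh(ωT) + (ẋ₀/ω)·sinh(ωT) ⇒ p·(1 − cosh) = x(T) − x₀·cosh − (ẋ₀/ω)·sinh
numerator   = 0.2038 − (0.1047)·1.849856 − (0.3580/3.0336)·1.556266 = -0.173537
denominator = 1 − 1.849856 = -0.849856
p = -0.173537 / -0.849856 = 0.2042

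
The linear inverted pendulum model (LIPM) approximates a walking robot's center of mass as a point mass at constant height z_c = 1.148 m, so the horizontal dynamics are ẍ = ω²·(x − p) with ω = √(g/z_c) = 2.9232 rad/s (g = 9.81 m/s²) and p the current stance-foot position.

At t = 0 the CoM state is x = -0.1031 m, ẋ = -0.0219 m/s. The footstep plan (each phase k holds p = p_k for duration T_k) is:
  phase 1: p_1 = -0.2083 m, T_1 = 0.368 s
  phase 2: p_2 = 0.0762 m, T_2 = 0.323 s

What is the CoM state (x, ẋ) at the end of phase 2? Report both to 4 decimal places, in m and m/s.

x = 0.0309, ẋ = 0.1474

phase 1: p=-0.2083, T=0.368, ωT=1.075738, cosh=1.636600, sinh=1.295554; start (x,ẋ)=(-0.103100, -0.021900) → end (x,ẋ)=(-0.045836, 0.362568)
phase 2: p=0.0762, T=0.323, ωT=0.944194, cosh=1.479866, sinh=1.090873; start (x,ẋ)=(-0.045836, 0.362568) → end (x,ẋ)=(0.030906, 0.147400)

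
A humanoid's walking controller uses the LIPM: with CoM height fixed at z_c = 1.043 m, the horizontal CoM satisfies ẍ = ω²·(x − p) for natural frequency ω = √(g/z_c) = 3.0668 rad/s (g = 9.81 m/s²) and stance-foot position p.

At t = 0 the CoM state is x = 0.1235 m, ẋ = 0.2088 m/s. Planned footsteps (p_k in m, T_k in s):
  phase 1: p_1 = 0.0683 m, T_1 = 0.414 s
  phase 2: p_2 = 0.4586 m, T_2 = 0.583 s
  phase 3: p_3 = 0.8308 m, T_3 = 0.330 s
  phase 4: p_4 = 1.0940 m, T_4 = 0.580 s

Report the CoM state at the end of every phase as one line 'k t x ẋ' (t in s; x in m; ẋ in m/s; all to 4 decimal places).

phase 1: p=0.0683, T=0.414, ωT=1.269655, cosh=1.920277, sinh=1.639348; start (x,ẋ)=(0.123500, 0.208800) → end (x,ẋ)=(0.285913, 0.678475)
phase 2: p=0.4586, T=0.583, ωT=1.787944, cosh=3.072228, sinh=2.904925; start (x,ẋ)=(0.285913, 0.678475) → end (x,ẋ)=(0.570728, 0.545988)
phase 3: p=0.8308, T=0.330, ωT=1.012044, cosh=1.557347, sinh=1.193872; start (x,ẋ)=(0.570728, 0.545988) → end (x,ẋ)=(0.638325, -0.101926)
phase 4: p=1.0940, T=0.580, ωT=1.778744, cosh=3.045632, sinh=2.876782; start (x,ẋ)=(0.638325, -0.101926) → end (x,ẋ)=(-0.389431, -4.330633)

1 0.4140 0.2859 0.6785
2 0.9970 0.5707 0.5460
3 1.3270 0.6383 -0.1019
4 1.9070 -0.3894 -4.3306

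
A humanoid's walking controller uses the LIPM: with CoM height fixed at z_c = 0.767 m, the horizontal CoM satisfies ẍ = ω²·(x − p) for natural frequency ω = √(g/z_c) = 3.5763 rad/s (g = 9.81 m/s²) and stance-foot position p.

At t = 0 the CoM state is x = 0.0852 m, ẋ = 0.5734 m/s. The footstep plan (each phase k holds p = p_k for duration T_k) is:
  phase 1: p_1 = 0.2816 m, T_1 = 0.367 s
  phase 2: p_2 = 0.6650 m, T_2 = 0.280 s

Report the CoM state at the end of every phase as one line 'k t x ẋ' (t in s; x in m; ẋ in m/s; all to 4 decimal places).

1 0.3670 0.1666 -0.0679
2 0.6470 -0.1272 -2.2034

phase 1: p=0.2816, T=0.367, ωT=1.312502, cosh=1.992302, sinh=1.723156; start (x,ẋ)=(0.085200, 0.573400) → end (x,ẋ)=(0.166591, -0.067934)
phase 2: p=0.6650, T=0.280, ωT=1.001364, cosh=1.544685, sinh=1.177307; start (x,ẋ)=(0.166591, -0.067934) → end (x,ẋ)=(-0.127248, -2.203438)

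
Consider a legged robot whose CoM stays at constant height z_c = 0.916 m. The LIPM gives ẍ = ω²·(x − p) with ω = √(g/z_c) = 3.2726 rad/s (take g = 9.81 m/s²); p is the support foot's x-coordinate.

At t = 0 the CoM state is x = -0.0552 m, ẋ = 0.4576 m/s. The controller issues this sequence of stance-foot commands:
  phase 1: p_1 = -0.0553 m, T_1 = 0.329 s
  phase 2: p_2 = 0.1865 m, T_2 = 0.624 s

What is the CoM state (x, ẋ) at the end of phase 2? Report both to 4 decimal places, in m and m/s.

x = 0.8185, ẋ = 2.1911

phase 1: p=-0.0553, T=0.329, ωT=1.076685, cosh=1.637829, sinh=1.297106; start (x,ẋ)=(-0.055200, 0.457600) → end (x,ẋ)=(0.126235, 0.749895)
phase 2: p=0.1865, T=0.624, ωT=2.042102, cosh=3.918275, sinh=3.788520; start (x,ẋ)=(0.126235, 0.749895) → end (x,ẋ)=(0.818480, 2.191113)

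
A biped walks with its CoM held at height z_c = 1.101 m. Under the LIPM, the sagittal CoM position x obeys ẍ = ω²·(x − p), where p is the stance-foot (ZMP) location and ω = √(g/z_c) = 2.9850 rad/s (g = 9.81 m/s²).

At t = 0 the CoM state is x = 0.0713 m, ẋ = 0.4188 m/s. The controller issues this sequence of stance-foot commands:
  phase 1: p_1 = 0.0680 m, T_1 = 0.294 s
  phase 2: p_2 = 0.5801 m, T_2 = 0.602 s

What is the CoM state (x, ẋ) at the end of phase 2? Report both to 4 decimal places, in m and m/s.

phase 1: p=0.0680, T=0.294, ωT=0.877590, cosh=1.410440, sinh=0.994656; start (x,ẋ)=(0.071300, 0.418800) → end (x,ẋ)=(0.212206, 0.600490)
phase 2: p=0.5801, T=0.602, ωT=1.796970, cosh=3.098573, sinh=2.932772; start (x,ẋ)=(0.212206, 0.600490) → end (x,ẋ)=(0.030138, -1.359999)

x = 0.0301, ẋ = -1.3600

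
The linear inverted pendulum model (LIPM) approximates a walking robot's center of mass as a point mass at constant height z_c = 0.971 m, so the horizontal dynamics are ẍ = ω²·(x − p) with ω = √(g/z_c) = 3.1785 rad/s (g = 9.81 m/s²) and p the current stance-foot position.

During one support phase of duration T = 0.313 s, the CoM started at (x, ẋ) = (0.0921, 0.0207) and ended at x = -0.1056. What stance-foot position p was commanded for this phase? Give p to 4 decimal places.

p = 0.4744

ωT = 3.1785·0.313 = 0.994870; cosh(ωT) = 1.537073, sinh(ωT) = 1.167301
x(T) = p + (x₀−p)·cosh(ωT) + (ẋ₀/ω)·sinh(ωT) ⇒ p·(1 − cosh) = x(T) − x₀·cosh − (ẋ₀/ω)·sinh
numerator   = -0.1056 − (0.0921)·1.537073 − (0.0207/3.1785)·1.167301 = -0.254766
denominator = 1 − 1.537073 = -0.537073
p = -0.254766 / -0.537073 = 0.4744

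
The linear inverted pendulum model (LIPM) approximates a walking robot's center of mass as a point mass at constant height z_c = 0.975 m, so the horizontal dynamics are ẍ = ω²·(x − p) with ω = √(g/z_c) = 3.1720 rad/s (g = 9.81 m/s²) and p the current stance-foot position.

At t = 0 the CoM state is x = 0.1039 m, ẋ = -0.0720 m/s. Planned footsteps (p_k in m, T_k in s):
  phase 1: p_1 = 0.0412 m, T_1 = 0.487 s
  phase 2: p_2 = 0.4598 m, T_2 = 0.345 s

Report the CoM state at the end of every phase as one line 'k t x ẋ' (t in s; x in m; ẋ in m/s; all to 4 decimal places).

phase 1: p=0.0412, T=0.487, ωT=1.544764, cosh=2.450114, sinh=2.236752; start (x,ẋ)=(0.103900, -0.072000) → end (x,ẋ)=(0.144051, 0.268447)
phase 2: p=0.4598, T=0.345, ωT=1.094340, cosh=1.660985, sinh=1.326225; start (x,ẋ)=(0.144051, 0.268447) → end (x,ẋ)=(0.047584, -0.882402)

1 0.4870 0.1441 0.2684
2 0.8320 0.0476 -0.8824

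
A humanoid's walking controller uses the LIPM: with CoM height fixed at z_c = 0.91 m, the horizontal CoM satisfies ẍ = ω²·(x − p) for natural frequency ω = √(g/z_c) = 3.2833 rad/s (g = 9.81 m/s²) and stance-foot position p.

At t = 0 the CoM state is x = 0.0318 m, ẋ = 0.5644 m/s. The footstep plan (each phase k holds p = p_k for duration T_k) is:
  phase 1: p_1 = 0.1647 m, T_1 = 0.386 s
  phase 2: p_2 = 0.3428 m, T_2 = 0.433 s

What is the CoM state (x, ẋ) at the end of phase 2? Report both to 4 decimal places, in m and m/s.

phase 1: p=0.1647, T=0.386, ωT=1.267354, cosh=1.916509, sinh=1.634933; start (x,ẋ)=(0.031800, 0.564400) → end (x,ẋ)=(0.191041, 0.368274)
phase 2: p=0.3428, T=0.433, ωT=1.421669, cosh=2.192671, sinh=1.951360; start (x,ẋ)=(0.191041, 0.368274) → end (x,ẋ)=(0.228919, -0.164800)

x = 0.2289, ẋ = -0.1648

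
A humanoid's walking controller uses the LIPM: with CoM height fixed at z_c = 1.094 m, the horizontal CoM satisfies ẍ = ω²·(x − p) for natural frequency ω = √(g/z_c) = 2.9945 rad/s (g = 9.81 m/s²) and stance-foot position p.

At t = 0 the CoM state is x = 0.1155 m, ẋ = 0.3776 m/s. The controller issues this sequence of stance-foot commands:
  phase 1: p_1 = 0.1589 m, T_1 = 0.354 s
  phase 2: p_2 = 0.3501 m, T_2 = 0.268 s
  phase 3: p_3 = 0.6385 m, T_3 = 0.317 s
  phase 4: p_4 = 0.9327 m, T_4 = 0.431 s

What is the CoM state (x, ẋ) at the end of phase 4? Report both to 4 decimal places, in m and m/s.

phase 1: p=0.1589, T=0.354, ωT=1.060053, cosh=1.616481, sinh=1.270043; start (x,ẋ)=(0.115500, 0.377600) → end (x,ẋ)=(0.248894, 0.445327)
phase 2: p=0.3501, T=0.268, ωT=0.802526, cosh=1.339683, sinh=0.891487; start (x,ẋ)=(0.248894, 0.445327) → end (x,ẋ)=(0.347094, 0.326422)
phase 3: p=0.6385, T=0.317, ωT=0.949256, cosh=1.485408, sinh=1.098380; start (x,ẋ)=(0.347094, 0.326422) → end (x,ẋ)=(0.325375, -0.473592)
phase 4: p=0.9327, T=0.431, ωT=1.290629, cosh=1.955086, sinh=1.679988; start (x,ẋ)=(0.325375, -0.473592) → end (x,ẋ)=(-0.520370, -3.981201)

x = -0.5204, ẋ = -3.9812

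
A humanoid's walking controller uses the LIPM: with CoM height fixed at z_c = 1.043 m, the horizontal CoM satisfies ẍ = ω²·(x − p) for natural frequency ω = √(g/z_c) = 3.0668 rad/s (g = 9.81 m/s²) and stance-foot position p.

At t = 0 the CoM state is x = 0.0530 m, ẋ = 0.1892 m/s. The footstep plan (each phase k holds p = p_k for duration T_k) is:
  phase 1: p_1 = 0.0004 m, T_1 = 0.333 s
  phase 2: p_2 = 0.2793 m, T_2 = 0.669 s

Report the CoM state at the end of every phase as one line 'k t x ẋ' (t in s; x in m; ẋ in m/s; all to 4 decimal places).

1 0.3330 0.1574 0.4916
2 1.0020 0.4108 0.5144

phase 1: p=0.0004, T=0.333, ωT=1.021244, cosh=1.568397, sinh=1.208251; start (x,ẋ)=(0.053000, 0.189200) → end (x,ẋ)=(0.157438, 0.491648)
phase 2: p=0.2793, T=0.669, ωT=2.051689, cosh=3.954776, sinh=3.826258; start (x,ẋ)=(0.157438, 0.491648) → end (x,ẋ)=(0.410763, 0.514388)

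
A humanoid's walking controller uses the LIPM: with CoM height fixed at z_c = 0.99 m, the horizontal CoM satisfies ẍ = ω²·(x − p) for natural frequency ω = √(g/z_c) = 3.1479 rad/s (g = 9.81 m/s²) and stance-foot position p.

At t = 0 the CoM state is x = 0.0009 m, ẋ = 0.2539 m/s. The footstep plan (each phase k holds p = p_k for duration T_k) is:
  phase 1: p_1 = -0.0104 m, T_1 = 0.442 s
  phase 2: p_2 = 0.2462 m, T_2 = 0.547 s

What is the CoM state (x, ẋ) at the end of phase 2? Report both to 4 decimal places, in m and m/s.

x = 0.5381, ẋ = 1.0731

phase 1: p=-0.0104, T=0.442, ωT=1.391372, cosh=2.134548, sinh=1.885814; start (x,ẋ)=(0.000900, 0.253900) → end (x,ẋ)=(0.165824, 0.609042)
phase 2: p=0.2462, T=0.547, ωT=1.721901, cosh=2.886941, sinh=2.708215; start (x,ẋ)=(0.165824, 0.609042) → end (x,ẋ)=(0.538134, 1.073052)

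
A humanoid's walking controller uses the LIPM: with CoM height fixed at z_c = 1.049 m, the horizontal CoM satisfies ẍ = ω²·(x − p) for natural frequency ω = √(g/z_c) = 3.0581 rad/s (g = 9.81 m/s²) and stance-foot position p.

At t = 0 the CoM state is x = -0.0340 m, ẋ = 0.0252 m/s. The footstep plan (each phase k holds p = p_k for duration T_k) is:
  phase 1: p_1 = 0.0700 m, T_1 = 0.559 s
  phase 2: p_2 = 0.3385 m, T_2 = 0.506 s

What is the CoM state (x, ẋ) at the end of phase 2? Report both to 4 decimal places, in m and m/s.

phase 1: p=0.0700, T=0.559, ωT=1.709478, cosh=2.853518, sinh=2.672558; start (x,ẋ)=(-0.034000, 0.025200) → end (x,ẋ)=(-0.204743, -0.778078)
phase 2: p=0.3385, T=0.506, ωT=1.547399, cosh=2.456015, sinh=2.243214; start (x,ẋ)=(-0.204743, -0.778078) → end (x,ẋ)=(-1.566458, -5.637604)

x = -1.5665, ẋ = -5.6376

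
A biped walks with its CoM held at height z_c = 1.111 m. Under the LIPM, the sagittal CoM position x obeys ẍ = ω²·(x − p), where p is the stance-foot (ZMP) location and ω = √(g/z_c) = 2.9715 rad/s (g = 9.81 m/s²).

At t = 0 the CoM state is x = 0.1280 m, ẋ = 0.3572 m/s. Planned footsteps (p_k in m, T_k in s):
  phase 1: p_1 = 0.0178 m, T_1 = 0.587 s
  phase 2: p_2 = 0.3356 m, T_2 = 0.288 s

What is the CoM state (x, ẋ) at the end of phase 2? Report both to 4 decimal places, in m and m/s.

phase 1: p=0.0178, T=0.587, ωT=1.744270, cosh=2.948249, sinh=2.773477; start (x,ẋ)=(0.128000, 0.357200) → end (x,ẋ)=(0.676093, 1.961315)
phase 2: p=0.3356, T=0.288, ωT=0.855792, cosh=1.389092, sinh=0.964145; start (x,ẋ)=(0.676093, 1.961315) → end (x,ẋ)=(1.444953, 3.699945)

x = 1.4450, ẋ = 3.6999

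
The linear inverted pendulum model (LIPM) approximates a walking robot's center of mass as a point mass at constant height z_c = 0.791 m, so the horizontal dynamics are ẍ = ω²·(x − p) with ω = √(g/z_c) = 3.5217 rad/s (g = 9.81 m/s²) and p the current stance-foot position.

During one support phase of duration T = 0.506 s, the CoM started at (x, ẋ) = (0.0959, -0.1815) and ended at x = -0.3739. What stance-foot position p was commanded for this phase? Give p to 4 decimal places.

ωT = 3.5217·0.506 = 1.781980; cosh(ωT) = 3.054957, sinh(ωT) = 2.886653
x(T) = p + (x₀−p)·cosh(ωT) + (ẋ₀/ω)·sinh(ωT) ⇒ p·(1 − cosh) = x(T) − x₀·cosh − (ẋ₀/ω)·sinh
numerator   = -0.3739 − (0.0959)·3.054957 − (-0.1815/3.5217)·2.886653 = -0.518099
denominator = 1 − 3.054957 = -2.054957
p = -0.518099 / -2.054957 = 0.2521

p = 0.2521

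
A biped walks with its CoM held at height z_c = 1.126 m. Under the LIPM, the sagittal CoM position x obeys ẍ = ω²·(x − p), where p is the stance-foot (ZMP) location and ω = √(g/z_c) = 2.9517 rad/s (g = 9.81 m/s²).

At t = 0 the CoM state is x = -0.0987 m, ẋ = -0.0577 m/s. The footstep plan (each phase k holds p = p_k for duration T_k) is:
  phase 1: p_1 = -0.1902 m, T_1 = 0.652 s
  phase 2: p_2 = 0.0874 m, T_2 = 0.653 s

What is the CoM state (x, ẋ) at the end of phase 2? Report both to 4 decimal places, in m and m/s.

x = 0.8085, ẋ = 2.2407

phase 1: p=-0.1902, T=0.652, ωT=1.924508, cosh=3.498863, sinh=3.352916; start (x,ẋ)=(-0.098700, -0.057700) → end (x,ẋ)=(0.064403, 0.703673)
phase 2: p=0.0874, T=0.653, ωT=1.927460, cosh=3.508776, sinh=3.363258; start (x,ẋ)=(0.064403, 0.703673) → end (x,ẋ)=(0.808495, 2.240732)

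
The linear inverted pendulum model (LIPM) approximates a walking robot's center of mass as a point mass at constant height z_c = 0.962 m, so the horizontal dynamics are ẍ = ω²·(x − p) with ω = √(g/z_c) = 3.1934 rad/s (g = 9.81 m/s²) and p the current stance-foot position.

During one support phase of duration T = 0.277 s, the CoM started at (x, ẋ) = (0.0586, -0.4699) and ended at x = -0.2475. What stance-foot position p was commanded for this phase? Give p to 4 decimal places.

ωT = 3.1934·0.277 = 0.884572; cosh(ωT) = 1.417419, sinh(ωT) = 1.004528
x(T) = p + (x₀−p)·cosh(ωT) + (ẋ₀/ω)·sinh(ωT) ⇒ p·(1 − cosh) = x(T) − x₀·cosh − (ẋ₀/ω)·sinh
numerator   = -0.2475 − (0.0586)·1.417419 − (-0.4699/3.1934)·1.004528 = -0.182747
denominator = 1 − 1.417419 = -0.417419
p = -0.182747 / -0.417419 = 0.4378

p = 0.4378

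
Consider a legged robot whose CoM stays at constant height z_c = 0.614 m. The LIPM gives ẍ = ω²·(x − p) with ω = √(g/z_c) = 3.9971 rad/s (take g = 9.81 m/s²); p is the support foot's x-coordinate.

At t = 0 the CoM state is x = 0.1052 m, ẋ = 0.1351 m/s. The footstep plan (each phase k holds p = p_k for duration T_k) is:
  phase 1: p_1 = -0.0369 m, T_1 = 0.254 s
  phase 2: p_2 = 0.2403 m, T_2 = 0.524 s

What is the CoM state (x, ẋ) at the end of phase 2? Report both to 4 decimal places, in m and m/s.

x = 1.0715, ẋ = 3.4394

phase 1: p=-0.0369, T=0.254, ωT=1.015263, cosh=1.561199, sinh=1.198892; start (x,ẋ)=(0.105200, 0.135100) → end (x,ẋ)=(0.225468, 0.891874)
phase 2: p=0.2403, T=0.524, ωT=2.094480, cosh=4.122177, sinh=3.999043; start (x,ẋ)=(0.225468, 0.891874) → end (x,ẋ)=(1.071468, 3.439383)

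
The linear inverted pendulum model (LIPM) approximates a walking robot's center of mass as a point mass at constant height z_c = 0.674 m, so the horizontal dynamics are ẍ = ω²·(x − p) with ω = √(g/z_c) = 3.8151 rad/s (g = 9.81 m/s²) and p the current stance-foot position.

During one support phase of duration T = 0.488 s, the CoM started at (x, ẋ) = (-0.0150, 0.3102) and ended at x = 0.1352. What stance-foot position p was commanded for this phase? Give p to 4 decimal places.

ωT = 3.8151·0.488 = 1.861769; cosh(ωT) = 3.295253, sinh(ωT) = 3.139856
x(T) = p + (x₀−p)·cosh(ωT) + (ẋ₀/ω)·sinh(ωT) ⇒ p·(1 − cosh) = x(T) − x₀·cosh − (ẋ₀/ω)·sinh
numerator   = 0.1352 − (-0.0150)·3.295253 − (0.3102/3.8151)·3.139856 = -0.070668
denominator = 1 − 3.295253 = -2.295253
p = -0.070668 / -2.295253 = 0.0308

p = 0.0308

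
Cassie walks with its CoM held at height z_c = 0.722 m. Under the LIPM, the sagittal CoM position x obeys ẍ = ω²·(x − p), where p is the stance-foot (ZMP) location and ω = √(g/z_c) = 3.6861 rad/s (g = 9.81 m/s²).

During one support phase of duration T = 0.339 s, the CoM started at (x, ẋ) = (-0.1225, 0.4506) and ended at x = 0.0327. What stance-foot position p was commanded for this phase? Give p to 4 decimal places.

ωT = 3.6861·0.339 = 1.249588; cosh(ωT) = 1.887764, sinh(ωT) = 1.601141
x(T) = p + (x₀−p)·cosh(ωT) + (ẋ₀/ω)·sinh(ωT) ⇒ p·(1 − cosh) = x(T) − x₀·cosh − (ẋ₀/ω)·sinh
numerator   = 0.0327 − (-0.1225)·1.887764 − (0.4506/3.6861)·1.601141 = 0.068223
denominator = 1 − 1.887764 = -0.887764
p = 0.068223 / -0.887764 = -0.0768

p = -0.0768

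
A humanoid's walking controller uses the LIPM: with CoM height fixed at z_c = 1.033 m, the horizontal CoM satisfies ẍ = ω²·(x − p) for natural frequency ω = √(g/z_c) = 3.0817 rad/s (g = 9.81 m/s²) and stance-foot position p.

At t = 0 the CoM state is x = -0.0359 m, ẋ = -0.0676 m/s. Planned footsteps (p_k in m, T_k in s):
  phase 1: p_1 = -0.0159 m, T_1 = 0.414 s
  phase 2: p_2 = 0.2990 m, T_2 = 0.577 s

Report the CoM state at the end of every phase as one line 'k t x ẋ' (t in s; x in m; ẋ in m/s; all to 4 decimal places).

phase 1: p=-0.0159, T=0.414, ωT=1.275824, cosh=1.930426, sinh=1.651225; start (x,ẋ)=(-0.035900, -0.067600) → end (x,ẋ)=(-0.090730, -0.232268)
phase 2: p=0.2990, T=0.577, ωT=1.778141, cosh=3.043897, sinh=2.874945; start (x,ẋ)=(-0.090730, -0.232268) → end (x,ẋ)=(-1.103982, -4.159897)

1 0.4140 -0.0907 -0.2323
2 0.9910 -1.1040 -4.1599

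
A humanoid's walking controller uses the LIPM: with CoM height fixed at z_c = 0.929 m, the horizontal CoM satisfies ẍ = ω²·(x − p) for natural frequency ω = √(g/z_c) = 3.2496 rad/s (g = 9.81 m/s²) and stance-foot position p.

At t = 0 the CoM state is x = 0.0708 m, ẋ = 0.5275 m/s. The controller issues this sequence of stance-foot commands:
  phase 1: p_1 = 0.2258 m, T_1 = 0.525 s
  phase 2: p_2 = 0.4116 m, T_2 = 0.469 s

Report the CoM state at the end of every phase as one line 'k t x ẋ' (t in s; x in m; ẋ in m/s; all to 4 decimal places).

phase 1: p=0.2258, T=0.525, ωT=1.706040, cosh=2.844347, sinh=2.662763; start (x,ẋ)=(0.070800, 0.527500) → end (x,ẋ)=(0.217166, 0.159191)
phase 2: p=0.4116, T=0.469, ωT=1.524062, cosh=2.404331, sinh=2.186506; start (x,ẋ)=(0.217166, 0.159191) → end (x,ẋ)=(0.051230, -0.998755)

1 0.5250 0.2172 0.1592
2 0.9940 0.0512 -0.9988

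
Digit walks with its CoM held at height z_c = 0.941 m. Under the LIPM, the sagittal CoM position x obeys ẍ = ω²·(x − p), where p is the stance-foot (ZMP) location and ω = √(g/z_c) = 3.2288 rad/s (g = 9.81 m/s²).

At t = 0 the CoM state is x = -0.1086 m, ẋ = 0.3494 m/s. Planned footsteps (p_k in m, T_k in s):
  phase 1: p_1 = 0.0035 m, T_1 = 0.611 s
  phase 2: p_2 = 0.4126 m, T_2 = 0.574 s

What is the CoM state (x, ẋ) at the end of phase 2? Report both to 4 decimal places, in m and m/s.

x = -1.0163, ẋ = -4.3910

phase 1: p=0.0035, T=0.611, ωT=1.972797, cosh=3.664913, sinh=3.525846; start (x,ẋ)=(-0.108600, 0.349400) → end (x,ẋ)=(-0.025792, 0.004346)
phase 2: p=0.4126, T=0.574, ωT=1.853331, cosh=3.268877, sinh=3.112163; start (x,ẋ)=(-0.025792, 0.004346) → end (x,ẋ)=(-1.016262, -4.391002)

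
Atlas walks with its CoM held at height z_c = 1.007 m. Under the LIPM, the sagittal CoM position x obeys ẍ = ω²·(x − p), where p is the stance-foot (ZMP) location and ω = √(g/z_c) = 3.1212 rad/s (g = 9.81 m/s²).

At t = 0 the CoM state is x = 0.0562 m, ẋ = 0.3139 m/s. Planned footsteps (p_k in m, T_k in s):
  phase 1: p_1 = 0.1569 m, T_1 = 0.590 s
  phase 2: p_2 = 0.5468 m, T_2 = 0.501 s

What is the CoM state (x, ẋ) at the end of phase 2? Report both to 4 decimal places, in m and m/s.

phase 1: p=0.1569, T=0.590, ωT=1.841508, cosh=3.232309, sinh=3.073731; start (x,ẋ)=(0.056200, 0.313900) → end (x,ẋ)=(0.140533, 0.048533)
phase 2: p=0.5468, T=0.501, ωT=1.563721, cosh=2.492959, sinh=2.283604; start (x,ẋ)=(0.140533, 0.048533) → end (x,ẋ)=(-0.430499, -2.774714)

x = -0.4305, ẋ = -2.7747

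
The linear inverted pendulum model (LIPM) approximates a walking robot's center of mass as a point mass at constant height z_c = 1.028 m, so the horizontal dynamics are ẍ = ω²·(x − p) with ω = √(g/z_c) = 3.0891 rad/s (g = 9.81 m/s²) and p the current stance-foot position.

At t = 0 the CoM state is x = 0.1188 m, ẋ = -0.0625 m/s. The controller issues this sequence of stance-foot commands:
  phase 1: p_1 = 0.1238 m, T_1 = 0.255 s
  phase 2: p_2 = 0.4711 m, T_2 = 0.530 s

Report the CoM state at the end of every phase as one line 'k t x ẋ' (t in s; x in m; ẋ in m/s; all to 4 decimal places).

1 0.2550 0.0995 -0.0964
2 0.7850 -0.5973 -3.0959

phase 1: p=0.1238, T=0.255, ωT=0.787721, cosh=1.326630, sinh=0.871749; start (x,ẋ)=(0.118800, -0.062500) → end (x,ẋ)=(0.099529, -0.096379)
phase 2: p=0.4711, T=0.530, ωT=1.637223, cosh=2.667696, sinh=2.473177; start (x,ẋ)=(0.099529, -0.096379) → end (x,ẋ)=(-0.597300, -3.095870)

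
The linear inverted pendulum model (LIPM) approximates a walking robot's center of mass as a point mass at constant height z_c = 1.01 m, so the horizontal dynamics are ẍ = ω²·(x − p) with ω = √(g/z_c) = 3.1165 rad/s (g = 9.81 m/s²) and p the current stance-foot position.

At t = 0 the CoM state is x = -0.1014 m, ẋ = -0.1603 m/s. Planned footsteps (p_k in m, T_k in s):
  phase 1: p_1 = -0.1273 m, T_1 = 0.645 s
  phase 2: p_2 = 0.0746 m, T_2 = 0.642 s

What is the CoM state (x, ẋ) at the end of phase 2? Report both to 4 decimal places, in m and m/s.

phase 1: p=-0.1273, T=0.645, ωT=2.010142, cosh=3.799175, sinh=3.665206; start (x,ẋ)=(-0.101400, -0.160300) → end (x,ẋ)=(-0.217425, -0.313162)
phase 2: p=0.0746, T=0.642, ωT=2.000793, cosh=3.765073, sinh=3.629845; start (x,ẋ)=(-0.217425, -0.313162) → end (x,ẋ)=(-1.389639, -4.482580)

x = -1.3896, ẋ = -4.4826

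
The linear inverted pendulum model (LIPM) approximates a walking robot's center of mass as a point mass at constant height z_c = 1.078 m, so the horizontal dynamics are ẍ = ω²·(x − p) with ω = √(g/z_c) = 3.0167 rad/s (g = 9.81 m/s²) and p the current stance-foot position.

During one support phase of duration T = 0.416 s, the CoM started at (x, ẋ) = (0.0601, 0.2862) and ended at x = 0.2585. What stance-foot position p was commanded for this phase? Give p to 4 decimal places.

ωT = 3.0167·0.416 = 1.254947; cosh(ωT) = 1.896372, sinh(ωT) = 1.611281
x(T) = p + (x₀−p)·cosh(ωT) + (ẋ₀/ω)·sinh(ωT) ⇒ p·(1 − cosh) = x(T) − x₀·cosh − (ẋ₀/ω)·sinh
numerator   = 0.2585 − (0.0601)·1.896372 − (0.2862/3.0167)·1.611281 = -0.008337
denominator = 1 − 1.896372 = -0.896372
p = -0.008337 / -0.896372 = 0.0093

p = 0.0093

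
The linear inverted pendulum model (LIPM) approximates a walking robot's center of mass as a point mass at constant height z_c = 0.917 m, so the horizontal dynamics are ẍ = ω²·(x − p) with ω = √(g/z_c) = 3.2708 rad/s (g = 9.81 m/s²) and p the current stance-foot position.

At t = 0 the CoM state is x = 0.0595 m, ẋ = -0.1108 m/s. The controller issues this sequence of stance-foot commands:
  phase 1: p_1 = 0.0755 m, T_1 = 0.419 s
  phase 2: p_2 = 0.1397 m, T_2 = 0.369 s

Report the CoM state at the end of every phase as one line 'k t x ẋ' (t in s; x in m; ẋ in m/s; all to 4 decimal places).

1 0.4190 -0.0204 -0.3286
2 0.7880 -0.3048 -1.3955

phase 1: p=0.0755, T=0.419, ωT=1.370465, cosh=2.095585, sinh=1.841597; start (x,ẋ)=(0.059500, -0.110800) → end (x,ẋ)=(-0.020414, -0.328567)
phase 2: p=0.1397, T=0.369, ωT=1.206925, cosh=1.821152, sinh=1.522037; start (x,ẋ)=(-0.020414, -0.328567) → end (x,ẋ)=(-0.304788, -1.395464)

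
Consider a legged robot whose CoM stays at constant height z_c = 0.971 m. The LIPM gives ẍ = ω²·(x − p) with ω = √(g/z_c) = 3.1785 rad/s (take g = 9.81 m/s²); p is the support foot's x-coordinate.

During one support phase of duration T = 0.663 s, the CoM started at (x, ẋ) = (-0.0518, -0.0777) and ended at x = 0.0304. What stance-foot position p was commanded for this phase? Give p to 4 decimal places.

ωT = 3.1785·0.663 = 2.107346; cosh(ωT) = 4.173968, sinh(ωT) = 4.052408
x(T) = p + (x₀−p)·cosh(ωT) + (ẋ₀/ω)·sinh(ωT) ⇒ p·(1 − cosh) = x(T) − x₀·cosh − (ẋ₀/ω)·sinh
numerator   = 0.0304 − (-0.0518)·4.173968 − (-0.0777/3.1785)·4.052408 = 0.345675
denominator = 1 − 4.173968 = -3.173968
p = 0.345675 / -3.173968 = -0.1089

p = -0.1089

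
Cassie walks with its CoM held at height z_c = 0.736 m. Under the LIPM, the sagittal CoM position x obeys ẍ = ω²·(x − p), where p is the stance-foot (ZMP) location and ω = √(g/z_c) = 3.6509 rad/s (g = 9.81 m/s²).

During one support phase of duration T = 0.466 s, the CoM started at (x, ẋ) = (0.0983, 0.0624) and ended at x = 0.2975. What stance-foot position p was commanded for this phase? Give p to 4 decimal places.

ωT = 3.6509·0.466 = 1.701319; cosh(ωT) = 2.831809, sinh(ωT) = 2.649366
x(T) = p + (x₀−p)·cosh(ωT) + (ẋ₀/ω)·sinh(ωT) ⇒ p·(1 − cosh) = x(T) − x₀·cosh − (ẋ₀/ω)·sinh
numerator   = 0.2975 − (0.0983)·2.831809 − (0.0624/3.6509)·2.649366 = -0.026149
denominator = 1 − 2.831809 = -1.831809
p = -0.026149 / -1.831809 = 0.0143

p = 0.0143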